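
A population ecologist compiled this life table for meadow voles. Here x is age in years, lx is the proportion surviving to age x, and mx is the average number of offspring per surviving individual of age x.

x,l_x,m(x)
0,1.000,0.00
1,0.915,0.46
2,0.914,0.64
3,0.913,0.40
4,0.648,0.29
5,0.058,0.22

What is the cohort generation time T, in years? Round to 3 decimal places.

2.228

lx·mx: 0, 0.4209, 0.58496, 0.3652, 0.18792, 0.01276 → R0 = 1.57174
x·lx·mx: 0, 0.4209, 1.16992, 1.0956, 0.75168, 0.0638 → Σ = 3.5019
T = 3.5019 / 1.57174 = 2.22804… → 2.228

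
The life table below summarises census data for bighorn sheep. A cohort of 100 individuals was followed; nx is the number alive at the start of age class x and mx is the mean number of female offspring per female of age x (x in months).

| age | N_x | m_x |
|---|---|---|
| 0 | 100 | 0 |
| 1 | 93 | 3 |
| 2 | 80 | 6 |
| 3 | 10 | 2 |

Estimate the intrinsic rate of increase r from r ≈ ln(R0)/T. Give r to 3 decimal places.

lx = nx/n0 = nx/100: 1, 0.93, 0.8, 0.1
R0 = Σ lx·mx = 0 + 2.79 + 4.8 + 0.2 = 7.79
Σ x·lx·mx = 12.99; T = 12.99/7.79 = 1.66752…
r ≈ ln(R0)/T = ln(7.79)/1.66752… = 1.23107… → 1.231

1.231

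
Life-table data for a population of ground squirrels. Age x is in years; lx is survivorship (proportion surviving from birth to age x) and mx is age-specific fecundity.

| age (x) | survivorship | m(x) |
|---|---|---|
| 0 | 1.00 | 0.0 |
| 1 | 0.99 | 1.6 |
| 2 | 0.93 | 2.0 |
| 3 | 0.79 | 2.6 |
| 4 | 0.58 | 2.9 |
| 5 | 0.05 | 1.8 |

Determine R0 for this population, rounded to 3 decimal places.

7.270

lx·mx by age: 0, 1.584, 1.86, 2.054, 1.682, 0.09
R0 = Σ lx·mx = 7.27 → 7.270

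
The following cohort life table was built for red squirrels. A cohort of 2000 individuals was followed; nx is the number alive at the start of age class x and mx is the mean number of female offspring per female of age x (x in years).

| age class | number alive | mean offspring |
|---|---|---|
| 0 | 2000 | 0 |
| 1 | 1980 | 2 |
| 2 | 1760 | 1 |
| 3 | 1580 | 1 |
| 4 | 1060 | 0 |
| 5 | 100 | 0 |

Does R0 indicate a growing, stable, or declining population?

growing

lx = nx/n0 = nx/2000: 1, 0.99, 0.88, 0.79, 0.53, 0.05
R0 = Σ lx·mx = 0 + 1.98 + 0.88 + 0.79 + 0 + 0 = 3.65
R0 > 1, so the population is growing.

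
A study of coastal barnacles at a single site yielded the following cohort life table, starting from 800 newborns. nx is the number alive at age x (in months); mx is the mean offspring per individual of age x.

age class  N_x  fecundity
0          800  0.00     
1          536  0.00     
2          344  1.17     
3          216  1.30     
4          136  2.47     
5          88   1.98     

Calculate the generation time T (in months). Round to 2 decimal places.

lx = nx/n0 = nx/800: 1, 0.67, 0.43, 0.27, 0.17, 0.11
lx·mx: 0, 0, 0.5031, 0.351, 0.4199, 0.2178 → R0 = 1.4918
x·lx·mx: 0, 0, 1.0062, 1.053, 1.6796, 1.089 → Σ = 4.8278
T = 4.8278 / 1.4918 = 3.236225… → 3.24

3.24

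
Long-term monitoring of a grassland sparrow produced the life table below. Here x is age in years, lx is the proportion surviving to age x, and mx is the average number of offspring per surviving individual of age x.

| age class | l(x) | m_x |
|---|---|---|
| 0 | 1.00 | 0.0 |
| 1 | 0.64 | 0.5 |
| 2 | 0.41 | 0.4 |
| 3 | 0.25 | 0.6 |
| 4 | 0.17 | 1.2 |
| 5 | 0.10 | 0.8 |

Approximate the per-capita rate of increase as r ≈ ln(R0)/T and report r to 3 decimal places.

-0.034

R0 = Σ lx·mx = 0 + 0.32 + 0.164 + 0.15 + 0.204 + 0.08 = 0.918
Σ x·lx·mx = 2.314; T = 2.314/0.918 = 2.5207…
r ≈ ln(R0)/T = ln(0.918)/2.5207… = -0.03394… → -0.034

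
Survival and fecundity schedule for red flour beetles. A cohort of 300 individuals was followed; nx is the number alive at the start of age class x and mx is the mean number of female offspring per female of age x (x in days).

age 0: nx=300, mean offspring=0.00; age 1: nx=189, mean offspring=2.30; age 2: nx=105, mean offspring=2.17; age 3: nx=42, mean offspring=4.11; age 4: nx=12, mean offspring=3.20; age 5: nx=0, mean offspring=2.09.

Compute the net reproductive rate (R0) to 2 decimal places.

lx = nx/n0 = nx/300: 1, 0.63, 0.35, 0.14, 0.04, 0
lx·mx by age: 0, 1.449, 0.7595, 0.5754, 0.128, 0
R0 = Σ lx·mx = 2.9119 → 2.91

2.91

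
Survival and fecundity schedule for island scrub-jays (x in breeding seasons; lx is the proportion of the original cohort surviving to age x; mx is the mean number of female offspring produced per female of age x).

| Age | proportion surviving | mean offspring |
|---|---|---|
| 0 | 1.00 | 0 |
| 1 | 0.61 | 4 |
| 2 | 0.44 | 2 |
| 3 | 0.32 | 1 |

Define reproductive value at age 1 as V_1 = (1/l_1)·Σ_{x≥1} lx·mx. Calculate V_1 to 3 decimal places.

lx·mx for x ≥ 1: 2.44, 0.88, 0.32 → sum = 3.64
V_1 = 3.64 / l_1 = 3.64 / 0.61 = 5.967213… → 5.967

5.967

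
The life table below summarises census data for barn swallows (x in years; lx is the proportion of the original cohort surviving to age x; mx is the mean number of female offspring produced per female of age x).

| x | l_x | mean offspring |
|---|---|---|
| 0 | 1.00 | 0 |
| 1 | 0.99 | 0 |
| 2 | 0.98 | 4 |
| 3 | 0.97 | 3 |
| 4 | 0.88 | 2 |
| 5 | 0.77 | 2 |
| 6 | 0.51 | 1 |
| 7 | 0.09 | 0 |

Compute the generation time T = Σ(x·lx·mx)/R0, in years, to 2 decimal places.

lx·mx: 0, 0, 3.92, 2.91, 1.76, 1.54, 0.51, 0 → R0 = 10.64
x·lx·mx: 0, 0, 7.84, 8.73, 7.04, 7.7, 3.06, 0 → Σ = 34.37
T = 34.37 / 10.64 = 3.230263… → 3.23

3.23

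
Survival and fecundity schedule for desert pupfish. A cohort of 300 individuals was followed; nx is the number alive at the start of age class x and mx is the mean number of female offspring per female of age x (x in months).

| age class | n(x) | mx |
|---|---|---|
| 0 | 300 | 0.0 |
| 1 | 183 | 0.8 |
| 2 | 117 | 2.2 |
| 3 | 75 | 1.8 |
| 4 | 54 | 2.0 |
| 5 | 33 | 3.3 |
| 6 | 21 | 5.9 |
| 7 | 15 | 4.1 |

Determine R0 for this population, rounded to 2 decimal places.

lx = nx/n0 = nx/300: 1, 0.61, 0.39, 0.25, 0.18, 0.11, 0.07, 0.05
lx·mx by age: 0, 0.488, 0.858, 0.45, 0.36, 0.363, 0.413, 0.205
R0 = Σ lx·mx = 3.137 → 3.14

3.14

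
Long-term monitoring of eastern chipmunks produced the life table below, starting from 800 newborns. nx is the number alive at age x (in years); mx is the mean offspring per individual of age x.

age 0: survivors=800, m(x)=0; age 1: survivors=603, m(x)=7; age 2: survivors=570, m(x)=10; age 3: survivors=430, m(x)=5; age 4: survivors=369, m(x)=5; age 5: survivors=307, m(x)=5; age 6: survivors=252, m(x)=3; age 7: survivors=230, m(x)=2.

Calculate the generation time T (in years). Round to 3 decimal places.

2.693

lx = nx/n0 = nx/800: 1, 0.75375, 0.7125, 0.5375, 0.46125, 0.38375, 0.315, 0.2875
lx·mx: 0, 5.27625, 7.125, 2.6875, 2.30625, 1.91875, 0.945, 0.575 → R0 = 20.83375
x·lx·mx: 0, 5.27625, 14.25, 8.0625, 9.225, 9.59375, 5.67, 4.025 → Σ = 56.1025
T = 56.1025 / 20.83375 = 2.692866… → 2.693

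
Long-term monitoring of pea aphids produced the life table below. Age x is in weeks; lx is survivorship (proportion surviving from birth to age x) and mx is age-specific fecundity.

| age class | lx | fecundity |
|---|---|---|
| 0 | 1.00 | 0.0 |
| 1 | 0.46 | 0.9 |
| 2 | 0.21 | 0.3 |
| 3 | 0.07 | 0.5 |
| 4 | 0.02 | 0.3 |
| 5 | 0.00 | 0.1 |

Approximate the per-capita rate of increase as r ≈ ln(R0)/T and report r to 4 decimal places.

-0.5093

R0 = Σ lx·mx = 0 + 0.414 + 0.063 + 0.035 + 0.006 + 0 = 0.518
Σ x·lx·mx = 0.669; T = 0.669/0.518 = 1.29151…
r ≈ ln(R0)/T = ln(0.518)/1.29151… = -0.509312… → -0.5093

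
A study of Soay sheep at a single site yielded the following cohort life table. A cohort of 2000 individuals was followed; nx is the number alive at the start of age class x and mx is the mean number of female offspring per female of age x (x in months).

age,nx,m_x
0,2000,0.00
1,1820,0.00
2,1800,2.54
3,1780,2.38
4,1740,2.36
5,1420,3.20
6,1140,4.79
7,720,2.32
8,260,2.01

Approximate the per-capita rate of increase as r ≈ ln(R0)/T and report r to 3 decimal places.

lx = nx/n0 = nx/2000: 1, 0.91, 0.9, 0.89, 0.87, 0.71, 0.57, 0.36, 0.13
R0 = Σ lx·mx = 0 + 0 + 2.286 + 2.1182 + 2.0532 + 2.272 + 2.7303 + 0.8352 + 0.2613 = 12.5562
Σ x·lx·mx = 54.818; T = 54.818/12.5562 = 4.36581…
r ≈ ln(R0)/T = ln(12.5562)/4.36581… = 0.57955… → 0.580

0.580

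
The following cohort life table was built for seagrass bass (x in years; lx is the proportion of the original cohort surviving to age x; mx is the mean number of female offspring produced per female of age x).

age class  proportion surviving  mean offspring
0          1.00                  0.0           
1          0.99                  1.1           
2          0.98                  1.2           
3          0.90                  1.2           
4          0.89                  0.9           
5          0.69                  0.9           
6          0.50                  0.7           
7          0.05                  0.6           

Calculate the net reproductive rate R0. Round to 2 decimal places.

5.15

lx·mx by age: 0, 1.089, 1.176, 1.08, 0.801, 0.621, 0.35, 0.03
R0 = Σ lx·mx = 5.147 → 5.15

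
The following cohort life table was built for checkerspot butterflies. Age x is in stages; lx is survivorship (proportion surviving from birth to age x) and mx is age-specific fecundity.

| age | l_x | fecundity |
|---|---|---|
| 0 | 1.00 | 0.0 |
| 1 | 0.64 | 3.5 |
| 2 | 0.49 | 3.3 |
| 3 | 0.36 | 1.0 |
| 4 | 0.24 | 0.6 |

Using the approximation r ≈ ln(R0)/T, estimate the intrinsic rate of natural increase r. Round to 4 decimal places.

0.9008

R0 = Σ lx·mx = 0 + 2.24 + 1.617 + 0.36 + 0.144 = 4.361
Σ x·lx·mx = 7.13; T = 7.13/4.361 = 1.63495…
r ≈ ln(R0)/T = ln(4.361)/1.63495… = 0.900764… → 0.9008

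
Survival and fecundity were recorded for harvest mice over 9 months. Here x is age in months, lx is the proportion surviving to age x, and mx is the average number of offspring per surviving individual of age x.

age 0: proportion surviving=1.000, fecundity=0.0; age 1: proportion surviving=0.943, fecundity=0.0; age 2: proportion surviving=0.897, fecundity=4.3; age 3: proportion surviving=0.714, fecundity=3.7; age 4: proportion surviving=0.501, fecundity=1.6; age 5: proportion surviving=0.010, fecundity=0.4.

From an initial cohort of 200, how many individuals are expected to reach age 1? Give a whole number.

Expected survivors = N0 · l_1 = 200 × 0.943 = 188.6 → 189

189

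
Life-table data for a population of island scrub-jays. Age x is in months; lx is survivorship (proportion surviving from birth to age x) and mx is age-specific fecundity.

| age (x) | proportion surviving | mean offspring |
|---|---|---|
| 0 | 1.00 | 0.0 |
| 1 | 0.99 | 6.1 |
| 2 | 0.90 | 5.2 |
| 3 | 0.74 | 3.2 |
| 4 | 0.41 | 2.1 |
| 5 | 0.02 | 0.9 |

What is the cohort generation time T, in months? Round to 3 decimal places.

lx·mx: 0, 6.039, 4.68, 2.368, 0.861, 0.018 → R0 = 13.966
x·lx·mx: 0, 6.039, 9.36, 7.104, 3.444, 0.09 → Σ = 26.037
T = 26.037 / 13.966 = 1.864313… → 1.864

1.864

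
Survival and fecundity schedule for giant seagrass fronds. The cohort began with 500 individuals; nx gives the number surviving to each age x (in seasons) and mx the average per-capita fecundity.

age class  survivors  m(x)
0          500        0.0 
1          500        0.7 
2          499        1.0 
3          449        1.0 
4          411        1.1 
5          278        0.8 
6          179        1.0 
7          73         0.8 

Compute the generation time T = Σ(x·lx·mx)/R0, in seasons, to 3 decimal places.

lx = nx/n0 = nx/500: 1, 1, 0.998, 0.898, 0.822, 0.556, 0.358, 0.146
lx·mx: 0, 0.7, 0.998, 0.898, 0.9042, 0.4448, 0.358, 0.1168 → R0 = 4.4198
x·lx·mx: 0, 0.7, 1.996, 2.694, 3.6168, 2.224, 2.148, 0.8176 → Σ = 14.1964
T = 14.1964 / 4.4198 = 3.212001… → 3.212

3.212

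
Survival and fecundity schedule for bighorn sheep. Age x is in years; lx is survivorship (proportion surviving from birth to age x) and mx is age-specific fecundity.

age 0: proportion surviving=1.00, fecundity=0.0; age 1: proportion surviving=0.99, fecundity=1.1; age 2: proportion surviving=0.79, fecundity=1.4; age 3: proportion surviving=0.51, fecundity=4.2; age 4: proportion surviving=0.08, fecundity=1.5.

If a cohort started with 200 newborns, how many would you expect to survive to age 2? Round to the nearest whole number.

Expected survivors = N0 · l_2 = 200 × 0.79 = 158 → 158

158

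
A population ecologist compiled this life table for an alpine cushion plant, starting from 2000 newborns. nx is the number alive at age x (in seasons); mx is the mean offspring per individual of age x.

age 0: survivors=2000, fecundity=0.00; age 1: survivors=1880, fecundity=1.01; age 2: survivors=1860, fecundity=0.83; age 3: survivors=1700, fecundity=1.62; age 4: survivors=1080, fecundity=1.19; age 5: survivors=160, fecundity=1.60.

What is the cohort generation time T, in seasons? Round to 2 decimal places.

2.54

lx = nx/n0 = nx/2000: 1, 0.94, 0.93, 0.85, 0.54, 0.08
lx·mx: 0, 0.9494, 0.7719, 1.377, 0.6426, 0.128 → R0 = 3.8689
x·lx·mx: 0, 0.9494, 1.5438, 4.131, 2.5704, 0.64 → Σ = 9.8346
T = 9.8346 / 3.8689 = 2.541963… → 2.54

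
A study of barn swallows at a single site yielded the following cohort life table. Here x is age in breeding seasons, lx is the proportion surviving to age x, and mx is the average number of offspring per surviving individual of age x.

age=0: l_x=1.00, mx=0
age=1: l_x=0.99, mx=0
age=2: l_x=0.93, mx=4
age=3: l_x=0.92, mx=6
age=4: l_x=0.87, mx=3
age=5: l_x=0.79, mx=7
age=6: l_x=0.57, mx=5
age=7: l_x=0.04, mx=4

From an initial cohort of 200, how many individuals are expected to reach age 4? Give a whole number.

Expected survivors = N0 · l_4 = 200 × 0.87 = 174 → 174

174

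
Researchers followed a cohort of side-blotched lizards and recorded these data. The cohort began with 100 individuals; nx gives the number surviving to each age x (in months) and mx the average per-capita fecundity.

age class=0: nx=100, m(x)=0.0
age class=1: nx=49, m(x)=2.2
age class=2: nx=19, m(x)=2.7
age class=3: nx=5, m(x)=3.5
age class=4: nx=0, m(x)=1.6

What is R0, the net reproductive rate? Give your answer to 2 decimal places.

lx = nx/n0 = nx/100: 1, 0.49, 0.19, 0.05, 0
lx·mx by age: 0, 1.078, 0.513, 0.175, 0
R0 = Σ lx·mx = 1.766 → 1.77

1.77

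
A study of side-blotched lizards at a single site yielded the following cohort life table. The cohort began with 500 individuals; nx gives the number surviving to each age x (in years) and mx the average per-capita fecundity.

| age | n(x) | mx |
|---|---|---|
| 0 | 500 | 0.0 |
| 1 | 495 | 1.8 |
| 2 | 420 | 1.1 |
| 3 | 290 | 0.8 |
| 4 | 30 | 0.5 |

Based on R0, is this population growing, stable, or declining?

growing

lx = nx/n0 = nx/500: 1, 0.99, 0.84, 0.58, 0.06
R0 = Σ lx·mx = 0 + 1.782 + 0.924 + 0.464 + 0.03 = 3.2
R0 > 1, so the population is growing.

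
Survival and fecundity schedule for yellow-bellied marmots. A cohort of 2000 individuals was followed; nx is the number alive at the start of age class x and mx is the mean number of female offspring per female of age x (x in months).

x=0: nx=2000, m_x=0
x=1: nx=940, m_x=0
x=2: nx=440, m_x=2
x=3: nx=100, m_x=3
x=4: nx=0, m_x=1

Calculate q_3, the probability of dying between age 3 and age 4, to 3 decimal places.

1.000

lx = nx/n0 = nx/2000: 1, 0.47, 0.22, 0.05, 0
q_3 = (l_3 − l_4) / l_3 = (0.05 − 0) / 0.05
     = 0.05 / 0.05 = 1 → 1.000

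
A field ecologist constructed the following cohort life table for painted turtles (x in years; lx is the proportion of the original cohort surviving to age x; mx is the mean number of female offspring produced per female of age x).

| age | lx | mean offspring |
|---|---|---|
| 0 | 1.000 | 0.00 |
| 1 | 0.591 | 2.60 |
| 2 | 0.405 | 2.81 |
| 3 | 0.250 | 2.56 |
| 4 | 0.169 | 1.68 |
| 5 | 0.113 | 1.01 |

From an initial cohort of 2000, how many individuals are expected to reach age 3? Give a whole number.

Expected survivors = N0 · l_3 = 2000 × 0.250 = 500 → 500

500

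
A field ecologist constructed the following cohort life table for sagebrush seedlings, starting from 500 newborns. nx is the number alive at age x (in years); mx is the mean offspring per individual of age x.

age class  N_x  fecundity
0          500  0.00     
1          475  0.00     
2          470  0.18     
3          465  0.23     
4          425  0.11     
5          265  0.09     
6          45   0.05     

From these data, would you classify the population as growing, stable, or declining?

declining

lx = nx/n0 = nx/500: 1, 0.95, 0.94, 0.93, 0.85, 0.53, 0.09
R0 = Σ lx·mx = 0 + 0 + 0.1692 + 0.2139 + 0.0935 + 0.0477 + 0.0045 = 0.5288
R0 < 1, so the population is declining.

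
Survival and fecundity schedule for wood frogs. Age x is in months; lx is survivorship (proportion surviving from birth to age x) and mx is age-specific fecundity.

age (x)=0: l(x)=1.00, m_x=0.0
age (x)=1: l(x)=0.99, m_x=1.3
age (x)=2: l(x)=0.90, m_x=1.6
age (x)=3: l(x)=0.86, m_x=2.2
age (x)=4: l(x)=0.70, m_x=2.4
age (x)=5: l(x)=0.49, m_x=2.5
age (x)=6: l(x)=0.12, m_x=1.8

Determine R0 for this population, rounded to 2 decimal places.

7.74

lx·mx by age: 0, 1.287, 1.44, 1.892, 1.68, 1.225, 0.216
R0 = Σ lx·mx = 7.74 → 7.74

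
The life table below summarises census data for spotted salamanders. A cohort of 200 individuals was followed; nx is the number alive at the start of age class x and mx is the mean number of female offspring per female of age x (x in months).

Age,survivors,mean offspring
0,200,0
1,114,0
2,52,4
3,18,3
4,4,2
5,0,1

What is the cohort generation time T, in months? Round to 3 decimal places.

2.259

lx = nx/n0 = nx/200: 1, 0.57, 0.26, 0.09, 0.02, 0
lx·mx: 0, 0, 1.04, 0.27, 0.04, 0 → R0 = 1.35
x·lx·mx: 0, 0, 2.08, 0.81, 0.16, 0 → Σ = 3.05
T = 3.05 / 1.35 = 2.259259… → 2.259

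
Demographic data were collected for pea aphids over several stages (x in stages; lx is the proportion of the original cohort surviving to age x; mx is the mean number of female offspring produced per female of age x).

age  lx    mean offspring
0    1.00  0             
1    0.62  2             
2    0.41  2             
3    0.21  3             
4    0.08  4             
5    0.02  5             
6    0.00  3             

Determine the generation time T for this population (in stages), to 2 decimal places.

lx·mx: 0, 1.24, 0.82, 0.63, 0.32, 0.1, 0 → R0 = 3.11
x·lx·mx: 0, 1.24, 1.64, 1.89, 1.28, 0.5, 0 → Σ = 6.55
T = 6.55 / 3.11 = 2.106109… → 2.11

2.11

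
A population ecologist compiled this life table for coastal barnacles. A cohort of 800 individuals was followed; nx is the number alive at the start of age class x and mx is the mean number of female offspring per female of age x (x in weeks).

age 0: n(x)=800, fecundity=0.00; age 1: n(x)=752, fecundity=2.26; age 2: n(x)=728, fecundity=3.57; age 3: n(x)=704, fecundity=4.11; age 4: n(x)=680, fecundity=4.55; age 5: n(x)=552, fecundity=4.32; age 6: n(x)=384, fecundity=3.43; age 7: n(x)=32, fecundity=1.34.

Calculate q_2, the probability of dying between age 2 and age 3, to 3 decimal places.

0.033

lx = nx/n0 = nx/800: 1, 0.94, 0.91, 0.88, 0.85, 0.69, 0.48, 0.04
q_2 = (l_2 − l_3) / l_2 = (0.91 − 0.88) / 0.91
     = 0.03 / 0.91 = 0.032967… → 0.033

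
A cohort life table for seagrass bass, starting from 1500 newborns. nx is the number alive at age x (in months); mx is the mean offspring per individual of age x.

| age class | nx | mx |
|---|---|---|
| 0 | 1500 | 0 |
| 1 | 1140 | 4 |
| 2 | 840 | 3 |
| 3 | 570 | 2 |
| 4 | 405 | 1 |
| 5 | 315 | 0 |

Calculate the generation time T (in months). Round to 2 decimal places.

lx = nx/n0 = nx/1500: 1, 0.76, 0.56, 0.38, 0.27, 0.21
lx·mx: 0, 3.04, 1.68, 0.76, 0.27, 0 → R0 = 5.75
x·lx·mx: 0, 3.04, 3.36, 2.28, 1.08, 0 → Σ = 9.76
T = 9.76 / 5.75 = 1.697391… → 1.70

1.70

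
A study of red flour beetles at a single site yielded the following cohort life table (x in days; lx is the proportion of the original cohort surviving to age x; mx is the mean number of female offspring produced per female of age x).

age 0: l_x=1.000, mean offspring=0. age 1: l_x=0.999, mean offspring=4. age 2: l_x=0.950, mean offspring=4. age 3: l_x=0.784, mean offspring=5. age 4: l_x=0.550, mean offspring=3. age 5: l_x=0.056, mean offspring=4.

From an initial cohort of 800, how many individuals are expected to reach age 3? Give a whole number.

627

Expected survivors = N0 · l_3 = 800 × 0.784 = 627.2 → 627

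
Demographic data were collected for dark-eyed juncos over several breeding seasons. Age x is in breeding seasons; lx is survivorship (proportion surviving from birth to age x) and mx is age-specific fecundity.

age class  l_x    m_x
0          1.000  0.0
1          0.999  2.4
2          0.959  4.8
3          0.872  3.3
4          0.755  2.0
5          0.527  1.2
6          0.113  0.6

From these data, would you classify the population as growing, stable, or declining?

growing

R0 = Σ lx·mx = 0 + 2.3976 + 4.6032 + 2.8776 + 1.51 + 0.6324 + 0.0678 = 12.0886
R0 > 1, so the population is growing.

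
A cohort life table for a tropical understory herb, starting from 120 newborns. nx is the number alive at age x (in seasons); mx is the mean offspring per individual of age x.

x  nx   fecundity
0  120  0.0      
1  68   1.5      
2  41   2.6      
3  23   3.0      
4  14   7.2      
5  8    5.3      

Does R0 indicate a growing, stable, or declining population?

growing

lx = nx/n0 = nx/120: 1, 0.56667…, 0.34167…, 0.19167…, 0.11667…, 0.06667…
R0 = Σ lx·mx = 0 + 0.85… + 0.888333… + 0.575… + 0.84… + 0.353333… = 3.506667…
R0 > 1, so the population is growing.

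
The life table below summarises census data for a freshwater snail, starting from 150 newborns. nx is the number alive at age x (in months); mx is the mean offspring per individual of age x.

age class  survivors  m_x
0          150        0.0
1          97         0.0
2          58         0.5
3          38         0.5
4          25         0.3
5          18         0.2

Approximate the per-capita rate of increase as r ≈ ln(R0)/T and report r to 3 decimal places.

-0.338

lx = nx/n0 = nx/150: 1, 0.64667…, 0.38667…, 0.25333…, 0.16667…, 0.12
R0 = Σ lx·mx = 0 + 0 + 0.19333… + 0.12667… + 0.05… + 0.024 = 0.394…
Σ x·lx·mx = 1.086667…; T = 1.086667…/0.394… = 2.75804…
r ≈ ln(R0)/T = ln(0.394…)/2.75804… = -0.33771… → -0.338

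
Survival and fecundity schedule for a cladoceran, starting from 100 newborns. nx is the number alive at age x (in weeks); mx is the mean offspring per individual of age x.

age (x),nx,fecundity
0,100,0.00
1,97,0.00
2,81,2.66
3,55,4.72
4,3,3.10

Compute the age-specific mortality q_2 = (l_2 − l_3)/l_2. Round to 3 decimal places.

lx = nx/n0 = nx/100: 1, 0.97, 0.81, 0.55, 0.03
q_2 = (l_2 − l_3) / l_2 = (0.81 − 0.55) / 0.81
     = 0.26 / 0.81 = 0.320988… → 0.321

0.321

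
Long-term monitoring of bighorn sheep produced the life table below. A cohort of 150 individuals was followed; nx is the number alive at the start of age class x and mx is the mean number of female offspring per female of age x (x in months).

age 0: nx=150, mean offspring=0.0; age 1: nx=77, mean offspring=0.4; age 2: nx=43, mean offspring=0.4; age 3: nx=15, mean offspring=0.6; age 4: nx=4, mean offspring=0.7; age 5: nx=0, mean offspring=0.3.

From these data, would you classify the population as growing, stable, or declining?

lx = nx/n0 = nx/150: 1, 0.51333…, 0.28667…, 0.1, 0.02667…, 0
R0 = Σ lx·mx = 0 + 0.205333… + 0.114667… + 0.06 + 0.018667… + 0 = 0.398667…
R0 < 1, so the population is declining.

declining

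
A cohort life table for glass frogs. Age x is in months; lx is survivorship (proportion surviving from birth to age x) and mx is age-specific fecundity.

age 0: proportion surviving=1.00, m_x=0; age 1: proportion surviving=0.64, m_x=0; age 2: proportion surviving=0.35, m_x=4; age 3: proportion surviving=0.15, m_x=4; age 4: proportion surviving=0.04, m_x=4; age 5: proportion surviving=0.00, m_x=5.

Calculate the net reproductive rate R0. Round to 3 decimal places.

lx·mx by age: 0, 0, 1.4, 0.6, 0.16, 0
R0 = Σ lx·mx = 2.16 → 2.160

2.160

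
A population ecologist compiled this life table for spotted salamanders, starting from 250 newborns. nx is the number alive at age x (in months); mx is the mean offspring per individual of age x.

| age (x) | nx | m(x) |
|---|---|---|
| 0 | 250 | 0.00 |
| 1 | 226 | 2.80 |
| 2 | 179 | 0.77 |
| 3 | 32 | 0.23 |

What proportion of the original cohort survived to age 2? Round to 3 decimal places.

0.716

l_2 = n_2/n_0 = 179/250 = 0.716 → 0.716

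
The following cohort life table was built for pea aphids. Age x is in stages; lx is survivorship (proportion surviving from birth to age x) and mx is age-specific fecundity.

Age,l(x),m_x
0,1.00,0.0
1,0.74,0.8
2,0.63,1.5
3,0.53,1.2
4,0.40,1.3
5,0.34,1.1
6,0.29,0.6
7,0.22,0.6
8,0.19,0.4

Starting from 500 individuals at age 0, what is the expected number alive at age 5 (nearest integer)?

Expected survivors = N0 · l_5 = 500 × 0.34 = 170 → 170

170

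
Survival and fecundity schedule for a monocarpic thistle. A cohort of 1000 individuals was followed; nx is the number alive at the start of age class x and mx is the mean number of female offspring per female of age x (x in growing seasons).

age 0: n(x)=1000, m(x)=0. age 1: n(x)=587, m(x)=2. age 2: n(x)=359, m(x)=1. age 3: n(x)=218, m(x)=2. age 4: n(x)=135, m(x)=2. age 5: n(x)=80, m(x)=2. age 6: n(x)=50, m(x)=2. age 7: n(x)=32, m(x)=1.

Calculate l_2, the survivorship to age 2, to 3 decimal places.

l_2 = n_2/n_0 = 359/1000 = 0.359 → 0.359

0.359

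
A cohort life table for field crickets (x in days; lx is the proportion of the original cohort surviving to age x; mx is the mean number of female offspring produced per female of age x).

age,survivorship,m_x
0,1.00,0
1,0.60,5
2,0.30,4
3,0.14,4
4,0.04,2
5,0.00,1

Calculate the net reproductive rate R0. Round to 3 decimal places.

lx·mx by age: 0, 3, 1.2, 0.56, 0.08, 0
R0 = Σ lx·mx = 4.84 → 4.840

4.840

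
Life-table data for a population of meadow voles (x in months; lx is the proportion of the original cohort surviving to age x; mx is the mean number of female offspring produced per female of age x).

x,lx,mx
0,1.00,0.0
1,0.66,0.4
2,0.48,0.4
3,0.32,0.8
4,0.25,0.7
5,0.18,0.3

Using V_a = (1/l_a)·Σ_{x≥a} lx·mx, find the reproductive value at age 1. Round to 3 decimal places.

lx·mx for x ≥ 1: 0.264, 0.192, 0.256, 0.175, 0.054 → sum = 0.941
V_1 = 0.941 / l_1 = 0.941 / 0.66 = 1.425758… → 1.426

1.426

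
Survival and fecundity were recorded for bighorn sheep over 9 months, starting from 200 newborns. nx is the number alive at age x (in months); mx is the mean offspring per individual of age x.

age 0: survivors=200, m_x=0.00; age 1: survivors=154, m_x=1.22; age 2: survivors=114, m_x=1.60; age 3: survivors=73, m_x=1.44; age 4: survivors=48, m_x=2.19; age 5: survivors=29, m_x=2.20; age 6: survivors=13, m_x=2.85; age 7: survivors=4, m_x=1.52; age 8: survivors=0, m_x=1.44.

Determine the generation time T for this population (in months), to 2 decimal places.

2.72

lx = nx/n0 = nx/200: 1, 0.77, 0.57, 0.365, 0.24, 0.145, 0.065, 0.02, 0
lx·mx: 0, 0.9394, 0.912, 0.5256, 0.5256, 0.319, 0.18525, 0.0304, 0 → R0 = 3.43725
x·lx·mx: 0, 0.9394, 1.824, 1.5768, 2.1024, 1.595, 1.1115, 0.2128, 0 → Σ = 9.3619
T = 9.3619 / 3.43725 = 2.72366… → 2.72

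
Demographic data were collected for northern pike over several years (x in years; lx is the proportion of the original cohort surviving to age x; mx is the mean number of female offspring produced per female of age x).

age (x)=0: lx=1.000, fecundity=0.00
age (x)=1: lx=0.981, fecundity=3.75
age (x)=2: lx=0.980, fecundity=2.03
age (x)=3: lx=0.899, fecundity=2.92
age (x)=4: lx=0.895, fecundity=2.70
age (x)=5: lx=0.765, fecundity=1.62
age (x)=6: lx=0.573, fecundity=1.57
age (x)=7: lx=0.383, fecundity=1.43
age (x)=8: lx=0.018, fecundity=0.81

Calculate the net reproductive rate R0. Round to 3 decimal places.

lx·mx by age: 0, 3.67875, 1.9894, 2.62508, 2.4165, 1.2393, 0.89961, 0.54769, 0.01458
R0 = Σ lx·mx = 13.41091 → 13.411

13.411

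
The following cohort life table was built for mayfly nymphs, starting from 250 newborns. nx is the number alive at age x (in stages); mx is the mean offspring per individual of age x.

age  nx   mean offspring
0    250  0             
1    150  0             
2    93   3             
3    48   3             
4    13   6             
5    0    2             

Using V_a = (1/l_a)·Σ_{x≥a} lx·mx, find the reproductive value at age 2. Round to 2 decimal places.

lx = nx/n0 = nx/250: 1, 0.6, 0.372, 0.192, 0.052, 0
lx·mx for x ≥ 2: 1.116, 0.576, 0.312, 0 → sum = 2.004
V_2 = 2.004 / l_2 = 2.004 / 0.372 = 5.387097… → 5.39

5.39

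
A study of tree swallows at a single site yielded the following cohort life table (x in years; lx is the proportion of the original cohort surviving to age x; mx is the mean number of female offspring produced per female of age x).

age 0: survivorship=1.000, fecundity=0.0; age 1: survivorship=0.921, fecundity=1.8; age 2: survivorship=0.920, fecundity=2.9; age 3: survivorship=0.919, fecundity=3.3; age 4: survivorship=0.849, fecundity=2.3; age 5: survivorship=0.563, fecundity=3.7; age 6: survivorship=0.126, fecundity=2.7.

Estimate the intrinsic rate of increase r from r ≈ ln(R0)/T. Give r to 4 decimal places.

0.7947

R0 = Σ lx·mx = 0 + 1.6578 + 2.668 + 3.0327 + 1.9527 + 2.0831 + 0.3402 = 11.7345
Σ x·lx·mx = 36.3594; T = 36.3594/11.7345 = 3.0985…
r ≈ ln(R0)/T = ln(11.7345)/3.0985… = 0.794749… → 0.7947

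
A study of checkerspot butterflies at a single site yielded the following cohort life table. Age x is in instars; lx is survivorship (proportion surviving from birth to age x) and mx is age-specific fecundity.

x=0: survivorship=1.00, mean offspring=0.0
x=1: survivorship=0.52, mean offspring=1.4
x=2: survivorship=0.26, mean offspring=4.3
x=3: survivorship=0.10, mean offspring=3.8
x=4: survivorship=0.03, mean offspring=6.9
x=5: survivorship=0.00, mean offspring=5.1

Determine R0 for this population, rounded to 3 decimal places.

2.433

lx·mx by age: 0, 0.728, 1.118, 0.38, 0.207, 0
R0 = Σ lx·mx = 2.433 → 2.433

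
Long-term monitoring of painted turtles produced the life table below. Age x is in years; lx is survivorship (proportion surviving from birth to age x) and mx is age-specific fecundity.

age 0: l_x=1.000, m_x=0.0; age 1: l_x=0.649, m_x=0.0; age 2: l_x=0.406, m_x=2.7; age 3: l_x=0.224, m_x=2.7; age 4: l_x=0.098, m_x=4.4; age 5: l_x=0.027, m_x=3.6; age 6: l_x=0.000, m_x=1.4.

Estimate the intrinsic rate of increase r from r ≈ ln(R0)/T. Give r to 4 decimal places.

0.2875

R0 = Σ lx·mx = 0 + 0 + 1.0962 + 0.6048 + 0.4312 + 0.0972 + 0 = 2.2294
Σ x·lx·mx = 6.2176; T = 6.2176/2.2294 = 2.78891…
r ≈ ln(R0)/T = ln(2.2294)/2.78891… = 0.287471… → 0.2875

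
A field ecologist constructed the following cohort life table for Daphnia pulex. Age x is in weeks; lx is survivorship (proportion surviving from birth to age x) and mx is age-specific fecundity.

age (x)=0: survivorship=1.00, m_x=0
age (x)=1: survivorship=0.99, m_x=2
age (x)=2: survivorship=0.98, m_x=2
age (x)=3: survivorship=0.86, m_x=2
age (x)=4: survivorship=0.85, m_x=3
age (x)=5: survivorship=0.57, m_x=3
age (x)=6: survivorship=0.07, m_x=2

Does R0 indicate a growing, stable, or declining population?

growing

R0 = Σ lx·mx = 0 + 1.98 + 1.96 + 1.72 + 2.55 + 1.71 + 0.14 = 10.06
R0 > 1, so the population is growing.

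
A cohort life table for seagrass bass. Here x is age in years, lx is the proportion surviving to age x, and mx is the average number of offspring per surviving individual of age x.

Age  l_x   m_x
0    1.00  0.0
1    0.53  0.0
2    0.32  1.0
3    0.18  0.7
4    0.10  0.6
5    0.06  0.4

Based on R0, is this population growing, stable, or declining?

declining

R0 = Σ lx·mx = 0 + 0 + 0.32 + 0.126 + 0.06 + 0.024 = 0.53
R0 < 1, so the population is declining.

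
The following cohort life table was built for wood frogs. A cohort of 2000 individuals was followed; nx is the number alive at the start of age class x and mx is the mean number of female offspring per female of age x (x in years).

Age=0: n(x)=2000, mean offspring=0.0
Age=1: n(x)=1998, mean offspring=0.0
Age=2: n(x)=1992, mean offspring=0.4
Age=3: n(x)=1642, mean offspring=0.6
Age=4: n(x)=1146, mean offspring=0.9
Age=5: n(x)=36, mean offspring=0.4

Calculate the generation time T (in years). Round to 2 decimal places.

lx = nx/n0 = nx/2000: 1, 0.999, 0.996, 0.821, 0.573, 0.018
lx·mx: 0, 0, 0.3984, 0.4926, 0.5157, 0.0072 → R0 = 1.4139
x·lx·mx: 0, 0, 0.7968, 1.4778, 2.0628, 0.036 → Σ = 4.3734
T = 4.3734 / 1.4139 = 3.093147… → 3.09

3.09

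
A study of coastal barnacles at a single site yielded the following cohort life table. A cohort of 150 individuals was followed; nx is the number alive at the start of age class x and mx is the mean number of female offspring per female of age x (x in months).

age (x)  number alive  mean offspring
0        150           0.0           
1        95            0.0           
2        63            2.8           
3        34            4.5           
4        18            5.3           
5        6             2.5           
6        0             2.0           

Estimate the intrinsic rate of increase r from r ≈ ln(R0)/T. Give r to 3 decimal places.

0.373

lx = nx/n0 = nx/150: 1, 0.63333…, 0.42, 0.22667…, 0.12, 0.04, 0
R0 = Σ lx·mx = 0 + 0 + 1.176 + 1.02… + 0.636 + 0.1 + 0 = 2.932…
Σ x·lx·mx = 8.456…; T = 8.456…/2.932… = 2.88404…
r ≈ ln(R0)/T = ln(2.932…)/2.88404… = 0.37298… → 0.373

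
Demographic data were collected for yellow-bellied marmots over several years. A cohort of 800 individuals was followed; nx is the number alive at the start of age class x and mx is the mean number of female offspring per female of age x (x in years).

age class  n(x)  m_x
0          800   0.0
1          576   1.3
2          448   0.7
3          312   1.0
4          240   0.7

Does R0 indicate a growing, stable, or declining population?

growing

lx = nx/n0 = nx/800: 1, 0.72, 0.56, 0.39, 0.3
R0 = Σ lx·mx = 0 + 0.936 + 0.392 + 0.39 + 0.21 = 1.928
R0 > 1, so the population is growing.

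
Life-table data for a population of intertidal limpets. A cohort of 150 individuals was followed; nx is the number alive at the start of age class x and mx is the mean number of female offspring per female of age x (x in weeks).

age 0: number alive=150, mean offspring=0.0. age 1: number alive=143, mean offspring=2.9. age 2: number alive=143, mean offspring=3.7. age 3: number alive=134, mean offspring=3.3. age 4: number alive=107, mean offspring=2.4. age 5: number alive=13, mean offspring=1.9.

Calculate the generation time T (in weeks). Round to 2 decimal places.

2.37

lx = nx/n0 = nx/150: 1, 0.95333…, 0.95333…, 0.89333…, 0.71333…, 0.08667…
lx·mx: 0, 2.764667…, 3.527333…, 2.948…, 1.712…, 0.164667… → R0 = 11.116667…
x·lx·mx: 0, 2.764667…, 7.054667…, 8.844…, 6.848…, 0.823333… → Σ = 26.334667…
T = 26.334667… / 11.116667… = 2.368936… → 2.37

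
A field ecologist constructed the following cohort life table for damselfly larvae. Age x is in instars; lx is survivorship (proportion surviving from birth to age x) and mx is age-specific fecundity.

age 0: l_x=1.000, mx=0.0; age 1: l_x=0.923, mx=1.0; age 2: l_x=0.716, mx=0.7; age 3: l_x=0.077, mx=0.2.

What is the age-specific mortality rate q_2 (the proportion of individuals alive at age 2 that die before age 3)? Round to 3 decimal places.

0.892

q_2 = (l_2 − l_3) / l_2 = (0.716 − 0.077) / 0.716
     = 0.639 / 0.716 = 0.892458… → 0.892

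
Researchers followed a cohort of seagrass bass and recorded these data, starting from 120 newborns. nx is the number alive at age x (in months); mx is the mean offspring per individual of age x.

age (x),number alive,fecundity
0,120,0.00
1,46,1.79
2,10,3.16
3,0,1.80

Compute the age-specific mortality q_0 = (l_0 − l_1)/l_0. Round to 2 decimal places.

0.62

lx = nx/n0 = nx/120: 1, 0.38333…, 0.08333…, 0
q_0 = (l_0 − l_1) / l_0 = (1 − 0.383333…) / 1
     = 0.616667… / 1 = 0.616667… → 0.62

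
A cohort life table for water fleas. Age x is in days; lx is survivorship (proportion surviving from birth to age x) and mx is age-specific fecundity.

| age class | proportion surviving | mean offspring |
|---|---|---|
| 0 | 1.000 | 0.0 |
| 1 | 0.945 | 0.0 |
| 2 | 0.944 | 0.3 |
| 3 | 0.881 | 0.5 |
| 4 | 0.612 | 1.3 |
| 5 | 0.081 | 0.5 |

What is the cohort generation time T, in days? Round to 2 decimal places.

3.38

lx·mx: 0, 0, 0.2832, 0.4405, 0.7956, 0.0405 → R0 = 1.5598
x·lx·mx: 0, 0, 0.5664, 1.3215, 3.1824, 0.2025 → Σ = 5.2728
T = 5.2728 / 1.5598 = 3.380433… → 3.38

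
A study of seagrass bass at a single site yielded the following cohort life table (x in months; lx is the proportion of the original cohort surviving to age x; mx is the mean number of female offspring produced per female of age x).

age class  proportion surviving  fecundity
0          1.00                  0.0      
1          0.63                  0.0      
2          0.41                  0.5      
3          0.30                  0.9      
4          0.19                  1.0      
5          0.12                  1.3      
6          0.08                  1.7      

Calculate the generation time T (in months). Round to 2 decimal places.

lx·mx: 0, 0, 0.205, 0.27, 0.19, 0.156, 0.136 → R0 = 0.957
x·lx·mx: 0, 0, 0.41, 0.81, 0.76, 0.78, 0.816 → Σ = 3.576
T = 3.576 / 0.957 = 3.736677… → 3.74

3.74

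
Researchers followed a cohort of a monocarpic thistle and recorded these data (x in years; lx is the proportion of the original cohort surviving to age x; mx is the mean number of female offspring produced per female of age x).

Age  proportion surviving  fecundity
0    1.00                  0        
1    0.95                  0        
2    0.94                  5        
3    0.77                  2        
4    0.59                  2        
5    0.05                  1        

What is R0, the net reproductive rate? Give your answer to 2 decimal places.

lx·mx by age: 0, 0, 4.7, 1.54, 1.18, 0.05
R0 = Σ lx·mx = 7.47 → 7.47

7.47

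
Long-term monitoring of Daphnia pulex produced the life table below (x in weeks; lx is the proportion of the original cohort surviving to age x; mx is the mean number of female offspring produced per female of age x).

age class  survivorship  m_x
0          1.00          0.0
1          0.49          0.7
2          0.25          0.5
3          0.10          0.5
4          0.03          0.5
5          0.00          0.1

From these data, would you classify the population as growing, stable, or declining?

declining

R0 = Σ lx·mx = 0 + 0.343 + 0.125 + 0.05 + 0.015 + 0 = 0.533
R0 < 1, so the population is declining.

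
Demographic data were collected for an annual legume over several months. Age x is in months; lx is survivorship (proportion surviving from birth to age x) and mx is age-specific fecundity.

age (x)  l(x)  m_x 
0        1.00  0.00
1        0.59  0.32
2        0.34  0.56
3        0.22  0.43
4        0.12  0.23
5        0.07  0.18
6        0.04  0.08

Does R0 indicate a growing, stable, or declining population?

R0 = Σ lx·mx = 0 + 0.1888 + 0.1904 + 0.0946 + 0.0276 + 0.0126 + 0.0032 = 0.5172
R0 < 1, so the population is declining.

declining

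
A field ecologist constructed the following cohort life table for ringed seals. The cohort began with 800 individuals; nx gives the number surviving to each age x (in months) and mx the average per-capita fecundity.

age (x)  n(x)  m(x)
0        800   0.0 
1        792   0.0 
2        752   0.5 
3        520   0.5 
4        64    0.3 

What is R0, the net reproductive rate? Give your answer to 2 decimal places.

lx = nx/n0 = nx/800: 1, 0.99, 0.94, 0.65, 0.08
lx·mx by age: 0, 0, 0.47, 0.325, 0.024
R0 = Σ lx·mx = 0.819 → 0.82

0.82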